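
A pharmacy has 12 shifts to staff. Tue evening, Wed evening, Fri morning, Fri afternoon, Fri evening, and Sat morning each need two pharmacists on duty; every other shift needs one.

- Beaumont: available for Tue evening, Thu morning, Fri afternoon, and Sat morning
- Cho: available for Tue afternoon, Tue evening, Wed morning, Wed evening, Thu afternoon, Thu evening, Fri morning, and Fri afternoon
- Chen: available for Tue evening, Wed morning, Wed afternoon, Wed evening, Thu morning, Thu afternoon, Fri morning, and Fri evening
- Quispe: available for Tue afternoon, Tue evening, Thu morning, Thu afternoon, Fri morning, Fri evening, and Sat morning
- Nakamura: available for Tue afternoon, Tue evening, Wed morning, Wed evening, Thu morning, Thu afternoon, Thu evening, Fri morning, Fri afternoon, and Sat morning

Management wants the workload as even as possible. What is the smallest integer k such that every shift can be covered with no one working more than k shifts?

With 5 pharmacists and 18 worker-slots to fill, someone must work at least ⌈18/5⌉ = 4 shifts, so k ≥ 4.
k = 4 works: Tue afternoon→Cho, Tue evening→Beaumont+Quispe, Wed morning→Cho, Wed afternoon→Chen, Wed evening→Cho+Chen, Thu morning→Beaumont, Thu afternoon→Chen, Thu evening→Cho, Fri morning→Quispe+Nakamura, Fri afternoon→Beaumont+Nakamura, Fri evening→Chen+Quispe, Sat morning→Beaumont+Quispe.
Loads: Beaumont 4, Cho 4, Chen 4, Quispe 4, Nakamura 2 — all ≤ 4.

4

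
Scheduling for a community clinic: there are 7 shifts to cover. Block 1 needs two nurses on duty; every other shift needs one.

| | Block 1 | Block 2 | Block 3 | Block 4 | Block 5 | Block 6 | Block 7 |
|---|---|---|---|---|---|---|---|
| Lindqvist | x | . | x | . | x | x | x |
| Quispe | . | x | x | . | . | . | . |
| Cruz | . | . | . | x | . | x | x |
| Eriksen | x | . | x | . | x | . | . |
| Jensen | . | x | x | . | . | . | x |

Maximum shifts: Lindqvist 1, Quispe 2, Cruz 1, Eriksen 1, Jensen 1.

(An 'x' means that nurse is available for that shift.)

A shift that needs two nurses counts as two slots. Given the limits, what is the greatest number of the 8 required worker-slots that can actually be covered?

6

Total capacity across all nurses is 1+2+1+1+1 = 6, and 8 slots are needed, so at most 6 can be filled.
An assignment achieving 6: Block 1→Lindqvist+Eriksen, Block 2→Quispe, Block 3→Quispe, Block 4→Cruz, Block 7→Jensen.
Loads: Lindqvist 1/1, Quispe 2/2, Cruz 1/1, Eriksen 1/1, Jensen 1/1.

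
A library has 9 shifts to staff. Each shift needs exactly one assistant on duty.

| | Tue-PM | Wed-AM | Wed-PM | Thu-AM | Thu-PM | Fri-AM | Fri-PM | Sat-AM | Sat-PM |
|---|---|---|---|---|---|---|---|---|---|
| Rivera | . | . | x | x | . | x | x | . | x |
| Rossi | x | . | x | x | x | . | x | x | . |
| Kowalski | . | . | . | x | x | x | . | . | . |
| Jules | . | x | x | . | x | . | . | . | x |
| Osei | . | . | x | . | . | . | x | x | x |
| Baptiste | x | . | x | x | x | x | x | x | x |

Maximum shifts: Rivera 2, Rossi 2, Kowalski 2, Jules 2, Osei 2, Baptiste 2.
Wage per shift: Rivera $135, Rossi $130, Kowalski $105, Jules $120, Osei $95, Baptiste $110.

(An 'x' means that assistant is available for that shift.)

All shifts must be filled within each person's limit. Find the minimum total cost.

Wed-AM can only be covered by Jules, so that assignment is forced.
Picking the cheapest available assistant for each shift independently would cost $925, but that ignores the shift limits.
An optimal schedule: Tue-PM→Baptiste, Wed-AM→Jules, Wed-PM→Rossi, Thu-AM→Kowalski, Thu-PM→Baptiste, Fri-AM→Kowalski, Fri-PM→Osei, Sat-AM→Osei, Sat-PM→Jules.
Total: 110 + 120 + 130 + 105 + 110 + 105 + 95 + 95 + 120 = $990.

$990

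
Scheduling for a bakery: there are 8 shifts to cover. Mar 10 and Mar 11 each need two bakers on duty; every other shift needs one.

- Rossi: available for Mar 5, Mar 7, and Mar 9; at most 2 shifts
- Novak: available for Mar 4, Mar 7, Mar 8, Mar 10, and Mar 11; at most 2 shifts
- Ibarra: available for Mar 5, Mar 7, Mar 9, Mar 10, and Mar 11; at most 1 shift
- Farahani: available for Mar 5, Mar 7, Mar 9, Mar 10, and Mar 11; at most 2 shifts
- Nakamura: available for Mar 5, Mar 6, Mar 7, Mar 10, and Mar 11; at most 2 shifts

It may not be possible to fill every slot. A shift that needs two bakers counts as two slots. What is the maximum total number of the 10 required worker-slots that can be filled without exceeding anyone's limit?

9

Total capacity across all bakers is 2+2+1+2+2 = 9, and 10 slots are needed, so at most 9 can be filled.
An assignment achieving 9: Mar 4→Novak, Mar 5→Rossi, Mar 6→Nakamura, Mar 8→Novak, Mar 9→Rossi, Mar 10→Ibarra+Farahani, Mar 11→Farahani+Nakamura.
Loads: Rossi 2/2, Novak 2/2, Ibarra 1/1, Farahani 2/2, Nakamura 2/2.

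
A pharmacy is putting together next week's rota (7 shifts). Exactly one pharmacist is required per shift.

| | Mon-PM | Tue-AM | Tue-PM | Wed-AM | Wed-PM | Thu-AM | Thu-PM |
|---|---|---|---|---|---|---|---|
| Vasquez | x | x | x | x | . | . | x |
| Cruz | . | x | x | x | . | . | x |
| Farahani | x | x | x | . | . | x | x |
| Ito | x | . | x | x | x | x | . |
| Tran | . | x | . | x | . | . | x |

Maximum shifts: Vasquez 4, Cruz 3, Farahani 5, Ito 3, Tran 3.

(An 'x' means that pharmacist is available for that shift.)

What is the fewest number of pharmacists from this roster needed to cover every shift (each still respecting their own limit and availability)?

7 slots to fill and no one can take more than 5, so at least ⌈7/5⌉ = 2 pharmacists are needed.
Vasquez and Ito alone can cover everything: Mon-PM→Vasquez, Tue-AM→Vasquez, Tue-PM→Vasquez, Wed-AM→Ito, Wed-PM→Ito, Thu-AM→Ito, Thu-PM→Vasquez.

2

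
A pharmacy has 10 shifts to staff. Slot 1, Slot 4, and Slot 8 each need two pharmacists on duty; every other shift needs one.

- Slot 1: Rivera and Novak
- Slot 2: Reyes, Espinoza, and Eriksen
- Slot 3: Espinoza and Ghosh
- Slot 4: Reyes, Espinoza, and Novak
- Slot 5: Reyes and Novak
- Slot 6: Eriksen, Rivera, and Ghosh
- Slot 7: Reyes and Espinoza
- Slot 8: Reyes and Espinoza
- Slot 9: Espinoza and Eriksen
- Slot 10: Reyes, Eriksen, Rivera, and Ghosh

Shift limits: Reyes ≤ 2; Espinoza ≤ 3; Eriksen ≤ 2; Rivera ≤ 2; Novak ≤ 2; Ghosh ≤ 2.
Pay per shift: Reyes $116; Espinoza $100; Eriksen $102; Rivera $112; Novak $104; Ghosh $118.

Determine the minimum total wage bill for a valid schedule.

$1404

Slot 1 can only be covered by Rivera and Novak, so that assignment is forced.
Slot 8 can only be covered by Reyes and Espinoza, so that assignment is forced.
Picking the cheapest available pharmacist for each shift independently would cost $1344, but that ignores the shift limits.
An optimal schedule: Slot 1→Rivera+Novak, Slot 2→Eriksen, Slot 3→Ghosh, Slot 4→Espinoza+Novak, Slot 5→Reyes, Slot 6→Rivera, Slot 7→Espinoza, Slot 8→Reyes+Espinoza, Slot 9→Eriksen, Slot 10→Ghosh.
Total: 112 + 104 + 102 + 118 + 100 + 104 + 116 + 112 + 100 + 116 + 100 + 102 + 118 = $1404.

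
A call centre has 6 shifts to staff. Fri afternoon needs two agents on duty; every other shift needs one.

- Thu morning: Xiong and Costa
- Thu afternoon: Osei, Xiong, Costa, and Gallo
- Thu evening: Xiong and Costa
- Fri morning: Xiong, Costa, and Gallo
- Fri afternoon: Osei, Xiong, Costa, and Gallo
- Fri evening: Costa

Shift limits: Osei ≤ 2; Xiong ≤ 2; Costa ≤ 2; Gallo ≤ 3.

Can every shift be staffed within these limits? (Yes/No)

Yes

Fri evening can only be covered by Costa, so that assignment is forced.
One valid schedule: Thu morning→Xiong, Thu afternoon→Osei, Thu evening→Xiong, Fri morning→Costa, Fri afternoon→Osei+Gallo, Fri evening→Costa.
Loads: Osei 2/2, Xiong 2/2, Costa 2/2, Gallo 1/3 — all within limits.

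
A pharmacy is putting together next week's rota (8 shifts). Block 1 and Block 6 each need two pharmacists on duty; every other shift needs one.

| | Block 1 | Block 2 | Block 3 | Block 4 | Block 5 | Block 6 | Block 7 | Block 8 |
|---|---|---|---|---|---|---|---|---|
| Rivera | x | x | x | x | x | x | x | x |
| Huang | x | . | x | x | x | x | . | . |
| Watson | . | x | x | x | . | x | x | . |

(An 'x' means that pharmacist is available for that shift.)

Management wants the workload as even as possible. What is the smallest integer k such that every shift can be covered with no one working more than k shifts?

With 3 pharmacists and 10 worker-slots to fill, someone must work at least ⌈10/3⌉ = 4 shifts, so k ≥ 4.
k = 4 works: Block 1→Rivera+Huang, Block 2→Rivera, Block 3→Huang, Block 4→Huang, Block 5→Rivera, Block 6→Huang+Watson, Block 7→Watson, Block 8→Rivera.
Loads: Rivera 4, Huang 4, Watson 2 — all ≤ 4.

4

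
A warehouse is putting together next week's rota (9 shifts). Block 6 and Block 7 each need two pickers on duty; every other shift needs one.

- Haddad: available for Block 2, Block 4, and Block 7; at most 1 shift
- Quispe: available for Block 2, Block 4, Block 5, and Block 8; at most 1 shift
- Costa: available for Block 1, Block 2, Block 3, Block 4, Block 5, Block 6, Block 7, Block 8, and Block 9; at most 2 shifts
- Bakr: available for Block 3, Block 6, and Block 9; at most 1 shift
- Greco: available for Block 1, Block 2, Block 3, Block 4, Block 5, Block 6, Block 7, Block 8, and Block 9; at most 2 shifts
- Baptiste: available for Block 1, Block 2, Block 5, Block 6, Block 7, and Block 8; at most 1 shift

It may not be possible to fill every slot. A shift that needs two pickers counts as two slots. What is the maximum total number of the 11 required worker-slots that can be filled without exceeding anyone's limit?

Total capacity across all pickers is 1+1+2+1+2+1 = 8, and 11 slots are needed, so at most 8 can be filled.
An assignment achieving 8: Block 1→Costa, Block 3→Costa, Block 4→Haddad, Block 5→Quispe, Block 6→Greco+Baptiste, Block 7→Greco, Block 9→Bakr.
Loads: Haddad 1/1, Quispe 1/1, Costa 2/2, Bakr 1/1, Greco 2/2, Baptiste 1/1.

8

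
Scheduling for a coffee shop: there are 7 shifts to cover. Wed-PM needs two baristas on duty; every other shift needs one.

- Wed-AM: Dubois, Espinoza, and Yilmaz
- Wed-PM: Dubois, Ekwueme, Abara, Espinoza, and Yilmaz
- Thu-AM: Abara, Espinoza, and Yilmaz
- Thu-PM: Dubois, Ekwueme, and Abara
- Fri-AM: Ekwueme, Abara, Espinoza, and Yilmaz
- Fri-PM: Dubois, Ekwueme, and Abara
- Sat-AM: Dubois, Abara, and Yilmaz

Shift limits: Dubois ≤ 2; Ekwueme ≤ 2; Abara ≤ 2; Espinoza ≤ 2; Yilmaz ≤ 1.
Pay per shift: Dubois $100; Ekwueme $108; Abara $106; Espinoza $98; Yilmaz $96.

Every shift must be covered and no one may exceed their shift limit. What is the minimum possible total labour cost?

Picking the cheapest available barista for each shift independently would cost $778, but that ignores the shift limits.
An optimal schedule: Wed-AM→Yilmaz, Wed-PM→Abara+Ekwueme, Thu-AM→Espinoza, Thu-PM→Dubois, Fri-AM→Espinoza, Fri-PM→Dubois, Sat-AM→Abara.
Total: 96 + 106 + 108 + 98 + 100 + 98 + 100 + 106 = $812.

$812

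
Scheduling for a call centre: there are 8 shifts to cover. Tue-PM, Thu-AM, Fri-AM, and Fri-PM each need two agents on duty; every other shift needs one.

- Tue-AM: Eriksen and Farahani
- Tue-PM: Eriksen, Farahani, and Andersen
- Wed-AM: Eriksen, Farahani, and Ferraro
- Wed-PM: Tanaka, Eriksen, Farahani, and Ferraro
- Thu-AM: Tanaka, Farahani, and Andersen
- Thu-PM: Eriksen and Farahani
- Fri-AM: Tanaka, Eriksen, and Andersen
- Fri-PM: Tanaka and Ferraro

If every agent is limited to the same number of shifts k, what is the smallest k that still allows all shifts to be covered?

3

With 5 agents and 12 worker-slots to fill, someone must work at least ⌈12/5⌉ = 3 shifts, so k ≥ 3.
k = 3 works: Tue-AM→Eriksen, Tue-PM→Eriksen+Farahani, Wed-AM→Farahani, Wed-PM→Ferraro, Thu-AM→Tanaka+Farahani, Thu-PM→Eriksen, Fri-AM→Tanaka+Andersen, Fri-PM→Tanaka+Ferraro.
Loads: Tanaka 3, Eriksen 3, Farahani 3, Ferraro 2, Andersen 1 — all ≤ 3.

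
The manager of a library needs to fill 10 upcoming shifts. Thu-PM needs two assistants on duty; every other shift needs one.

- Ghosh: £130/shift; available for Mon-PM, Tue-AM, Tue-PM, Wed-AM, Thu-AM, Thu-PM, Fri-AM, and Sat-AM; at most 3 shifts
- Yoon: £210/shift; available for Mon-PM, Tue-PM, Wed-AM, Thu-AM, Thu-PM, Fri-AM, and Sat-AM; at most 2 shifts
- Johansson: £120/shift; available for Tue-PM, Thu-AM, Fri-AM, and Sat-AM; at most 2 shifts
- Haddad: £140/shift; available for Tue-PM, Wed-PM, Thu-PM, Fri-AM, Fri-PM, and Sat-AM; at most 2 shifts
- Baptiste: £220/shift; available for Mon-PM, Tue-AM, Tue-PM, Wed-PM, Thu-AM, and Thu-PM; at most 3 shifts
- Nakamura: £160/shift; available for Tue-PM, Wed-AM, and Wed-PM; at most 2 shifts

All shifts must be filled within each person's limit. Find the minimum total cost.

£1650

Fri-PM can only be covered by Haddad, so that assignment is forced.
Picking the cheapest available assistant for each shift independently would cost £1420, but that ignores the shift limits.
An optimal schedule: Mon-PM→Ghosh, Tue-AM→Ghosh, Tue-PM→Nakamura, Wed-AM→Ghosh, Wed-PM→Nakamura, Thu-AM→Johansson, Thu-PM→Haddad+Yoon, Fri-AM→Johansson, Fri-PM→Haddad, Sat-AM→Yoon.
Total: 130 + 130 + 160 + 130 + 160 + 120 + 140 + 210 + 120 + 140 + 210 = £1650.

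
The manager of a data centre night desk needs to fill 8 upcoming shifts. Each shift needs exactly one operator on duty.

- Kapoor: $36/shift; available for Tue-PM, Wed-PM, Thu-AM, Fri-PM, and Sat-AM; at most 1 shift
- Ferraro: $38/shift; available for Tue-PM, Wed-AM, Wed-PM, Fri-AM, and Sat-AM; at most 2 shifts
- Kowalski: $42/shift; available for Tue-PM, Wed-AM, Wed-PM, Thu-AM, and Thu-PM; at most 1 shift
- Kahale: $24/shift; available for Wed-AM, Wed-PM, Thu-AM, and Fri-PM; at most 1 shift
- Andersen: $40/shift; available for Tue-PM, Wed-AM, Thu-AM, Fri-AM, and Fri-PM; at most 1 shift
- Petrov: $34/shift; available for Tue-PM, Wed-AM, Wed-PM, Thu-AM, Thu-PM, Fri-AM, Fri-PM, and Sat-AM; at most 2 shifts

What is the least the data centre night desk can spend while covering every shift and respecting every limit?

$286

Picking the cheapest available operator for each shift independently would cost $232, but that ignores the shift limits.
An optimal schedule: Tue-PM→Ferraro, Wed-AM→Andersen, Wed-PM→Petrov, Thu-AM→Petrov, Thu-PM→Kowalski, Fri-AM→Ferraro, Fri-PM→Kahale, Sat-AM→Kapoor.
Total: 38 + 40 + 34 + 34 + 42 + 38 + 24 + 36 = $286.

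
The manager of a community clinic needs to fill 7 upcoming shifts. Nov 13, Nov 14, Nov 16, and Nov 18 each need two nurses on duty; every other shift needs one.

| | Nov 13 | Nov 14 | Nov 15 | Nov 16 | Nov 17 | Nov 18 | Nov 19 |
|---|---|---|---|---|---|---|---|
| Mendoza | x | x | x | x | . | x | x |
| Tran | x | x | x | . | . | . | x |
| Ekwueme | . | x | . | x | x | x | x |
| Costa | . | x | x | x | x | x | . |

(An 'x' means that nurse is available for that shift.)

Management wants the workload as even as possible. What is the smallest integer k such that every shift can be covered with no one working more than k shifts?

3

With 4 nurses and 11 worker-slots to fill, someone must work at least ⌈11/4⌉ = 3 shifts, so k ≥ 3.
k = 3 works: Nov 13→Mendoza+Tran, Nov 14→Tran+Costa, Nov 15→Mendoza, Nov 16→Mendoza+Ekwueme, Nov 17→Ekwueme, Nov 18→Ekwueme+Costa, Nov 19→Tran.
Loads: Mendoza 3, Tran 3, Ekwueme 3, Costa 2 — all ≤ 3.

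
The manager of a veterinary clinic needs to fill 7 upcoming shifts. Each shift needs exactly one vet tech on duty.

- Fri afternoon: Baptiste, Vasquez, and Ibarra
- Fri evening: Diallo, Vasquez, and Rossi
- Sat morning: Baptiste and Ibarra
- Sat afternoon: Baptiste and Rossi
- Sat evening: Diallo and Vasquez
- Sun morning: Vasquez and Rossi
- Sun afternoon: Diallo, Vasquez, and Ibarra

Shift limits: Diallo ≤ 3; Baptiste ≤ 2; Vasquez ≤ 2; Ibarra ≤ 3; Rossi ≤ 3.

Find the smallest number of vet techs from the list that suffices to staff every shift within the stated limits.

7 slots to fill and no one can take more than 3, so at least ⌈7/3⌉ = 3 vet techs are needed.
Diallo, Baptiste, and Vasquez alone can cover everything: Fri afternoon→Vasquez, Fri evening→Diallo, Sat morning→Baptiste, Sat afternoon→Baptiste, Sat evening→Diallo, Sun morning→Vasquez, Sun afternoon→Diallo.

3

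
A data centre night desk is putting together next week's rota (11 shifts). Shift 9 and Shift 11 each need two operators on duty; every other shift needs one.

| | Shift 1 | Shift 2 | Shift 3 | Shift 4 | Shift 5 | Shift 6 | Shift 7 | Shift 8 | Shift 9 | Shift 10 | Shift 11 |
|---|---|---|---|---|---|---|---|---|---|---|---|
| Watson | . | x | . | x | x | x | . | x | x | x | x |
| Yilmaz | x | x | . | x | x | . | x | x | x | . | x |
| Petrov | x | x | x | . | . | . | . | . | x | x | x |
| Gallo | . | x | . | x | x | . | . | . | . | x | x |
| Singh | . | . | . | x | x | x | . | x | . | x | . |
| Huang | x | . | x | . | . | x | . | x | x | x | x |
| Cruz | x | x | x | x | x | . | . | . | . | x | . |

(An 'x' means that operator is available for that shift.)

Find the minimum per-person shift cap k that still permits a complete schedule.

2

With 7 operators and 13 worker-slots to fill, someone must work at least ⌈13/7⌉ = 2 shifts, so k ≥ 2.
k = 2 works: Shift 1→Yilmaz, Shift 2→Gallo, Shift 3→Petrov, Shift 4→Singh, Shift 5→Singh, Shift 6→Watson, Shift 7→Yilmaz, Shift 8→Watson, Shift 9→Petrov+Huang, Shift 10→Cruz, Shift 11→Gallo+Huang.
Loads: Watson 2, Yilmaz 2, Petrov 2, Gallo 2, Singh 2, Huang 2, Cruz 1 — all ≤ 2.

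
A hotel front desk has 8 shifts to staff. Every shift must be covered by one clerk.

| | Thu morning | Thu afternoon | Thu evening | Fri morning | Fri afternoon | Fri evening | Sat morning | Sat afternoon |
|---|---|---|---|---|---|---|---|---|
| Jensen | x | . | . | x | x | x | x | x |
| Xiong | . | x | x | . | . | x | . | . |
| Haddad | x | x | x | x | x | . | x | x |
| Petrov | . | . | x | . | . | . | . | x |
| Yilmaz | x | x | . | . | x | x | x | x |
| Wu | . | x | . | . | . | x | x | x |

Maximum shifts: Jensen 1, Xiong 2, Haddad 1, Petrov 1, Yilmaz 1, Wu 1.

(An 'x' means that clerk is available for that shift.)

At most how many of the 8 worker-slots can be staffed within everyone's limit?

7

Total capacity across all clerks is 1+2+1+1+1+1 = 7, and 8 slots are needed, so at most 7 can be filled.
An assignment achieving 7: Thu morning→Haddad, Thu afternoon→Xiong, Thu evening→Xiong, Fri morning→Jensen, Fri afternoon→Yilmaz, Fri evening→Wu, Sat afternoon→Petrov.
Loads: Jensen 1/1, Xiong 2/2, Haddad 1/1, Petrov 1/1, Yilmaz 1/1, Wu 1/1.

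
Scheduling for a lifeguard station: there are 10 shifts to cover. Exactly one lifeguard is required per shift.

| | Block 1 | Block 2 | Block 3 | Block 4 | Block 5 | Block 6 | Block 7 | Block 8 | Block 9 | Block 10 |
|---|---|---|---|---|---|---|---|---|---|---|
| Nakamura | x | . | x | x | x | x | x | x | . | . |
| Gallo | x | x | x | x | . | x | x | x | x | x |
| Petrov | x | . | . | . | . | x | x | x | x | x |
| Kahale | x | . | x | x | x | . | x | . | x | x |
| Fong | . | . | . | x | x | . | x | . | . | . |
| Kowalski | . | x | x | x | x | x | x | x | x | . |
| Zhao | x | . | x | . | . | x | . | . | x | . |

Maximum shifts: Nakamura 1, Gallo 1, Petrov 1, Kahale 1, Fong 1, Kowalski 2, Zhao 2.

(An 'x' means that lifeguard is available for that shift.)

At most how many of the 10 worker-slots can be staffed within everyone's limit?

Total capacity across all lifeguards is 1+1+1+1+1+2+2 = 9, and 10 slots are needed, so at most 9 can be filled.
An assignment achieving 9: Block 1→Kahale, Block 2→Gallo, Block 3→Kowalski, Block 4→Fong, Block 5→Nakamura, Block 6→Zhao, Block 8→Kowalski, Block 9→Zhao, Block 10→Petrov.
Loads: Nakamura 1/1, Gallo 1/1, Petrov 1/1, Kahale 1/1, Fong 1/1, Kowalski 2/2, Zhao 2/2.

9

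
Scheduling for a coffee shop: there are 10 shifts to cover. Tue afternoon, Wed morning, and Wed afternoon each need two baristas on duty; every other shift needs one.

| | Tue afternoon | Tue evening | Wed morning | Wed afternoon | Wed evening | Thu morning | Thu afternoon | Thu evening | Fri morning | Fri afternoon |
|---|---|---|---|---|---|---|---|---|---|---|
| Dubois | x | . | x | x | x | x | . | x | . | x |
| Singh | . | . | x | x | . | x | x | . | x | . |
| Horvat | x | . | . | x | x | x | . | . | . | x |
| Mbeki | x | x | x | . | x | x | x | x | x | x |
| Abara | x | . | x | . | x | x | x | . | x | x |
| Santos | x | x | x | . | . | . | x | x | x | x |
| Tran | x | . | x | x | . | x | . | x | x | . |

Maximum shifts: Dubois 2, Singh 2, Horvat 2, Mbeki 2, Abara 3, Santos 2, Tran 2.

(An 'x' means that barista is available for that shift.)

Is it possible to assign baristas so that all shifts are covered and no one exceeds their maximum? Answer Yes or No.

Yes

One valid schedule: Tue afternoon→Abara+Santos, Tue evening→Mbeki, Wed morning→Abara+Santos, Wed afternoon→Horvat+Tran, Wed evening→Dubois, Thu morning→Mbeki, Thu afternoon→Singh, Thu evening→Dubois, Fri morning→Singh, Fri afternoon→Horvat.
Loads: Dubois 2/2, Singh 2/2, Horvat 2/2, Mbeki 2/2, Abara 2/3, Santos 2/2, Tran 1/2 — all within limits.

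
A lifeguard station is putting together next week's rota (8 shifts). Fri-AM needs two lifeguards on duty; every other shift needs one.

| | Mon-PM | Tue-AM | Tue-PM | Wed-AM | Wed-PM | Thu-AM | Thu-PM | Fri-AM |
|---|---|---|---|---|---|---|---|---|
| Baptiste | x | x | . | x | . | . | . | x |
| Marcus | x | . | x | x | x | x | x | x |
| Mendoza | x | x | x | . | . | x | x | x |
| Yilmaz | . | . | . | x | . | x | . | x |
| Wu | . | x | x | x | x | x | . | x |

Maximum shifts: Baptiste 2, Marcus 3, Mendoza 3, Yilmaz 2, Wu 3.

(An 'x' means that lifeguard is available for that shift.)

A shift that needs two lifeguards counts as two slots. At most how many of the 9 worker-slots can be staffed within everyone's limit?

Total capacity across all lifeguards is 2+3+3+2+3 = 13, and 9 slots are needed, so at most 9 can be filled.
An assignment achieving 9: Mon-PM→Baptiste, Tue-AM→Baptiste, Tue-PM→Marcus, Wed-AM→Yilmaz, Wed-PM→Marcus, Thu-AM→Mendoza, Thu-PM→Marcus, Fri-AM→Mendoza+Yilmaz.
Loads: Baptiste 2/2, Marcus 3/3, Mendoza 2/3, Yilmaz 2/2, Wu 0/3.

9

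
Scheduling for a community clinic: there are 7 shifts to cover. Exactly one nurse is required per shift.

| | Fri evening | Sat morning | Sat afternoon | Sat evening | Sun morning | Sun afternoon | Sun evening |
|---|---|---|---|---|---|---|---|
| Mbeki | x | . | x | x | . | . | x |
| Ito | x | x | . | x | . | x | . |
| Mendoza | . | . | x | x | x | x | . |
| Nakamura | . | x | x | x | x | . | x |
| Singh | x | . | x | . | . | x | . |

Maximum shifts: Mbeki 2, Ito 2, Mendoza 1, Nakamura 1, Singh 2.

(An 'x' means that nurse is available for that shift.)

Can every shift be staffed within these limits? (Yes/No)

One valid schedule: Fri evening→Mbeki, Sat morning→Ito, Sat afternoon→Singh, Sat evening→Nakamura, Sun morning→Mendoza, Sun afternoon→Ito, Sun evening→Mbeki.
Loads: Mbeki 2/2, Ito 2/2, Mendoza 1/1, Nakamura 1/1, Singh 1/2 — all within limits.

Yes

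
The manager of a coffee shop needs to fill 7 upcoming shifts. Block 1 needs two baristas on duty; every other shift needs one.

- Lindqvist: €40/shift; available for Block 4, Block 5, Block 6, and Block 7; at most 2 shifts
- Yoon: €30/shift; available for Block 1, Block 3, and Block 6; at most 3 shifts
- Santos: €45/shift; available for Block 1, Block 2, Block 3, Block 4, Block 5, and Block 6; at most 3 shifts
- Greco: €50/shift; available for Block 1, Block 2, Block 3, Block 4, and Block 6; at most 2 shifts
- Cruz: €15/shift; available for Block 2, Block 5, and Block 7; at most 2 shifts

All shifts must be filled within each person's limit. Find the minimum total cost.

€245

Picking the cheapest available barista for each shift independently would cost €220, but that ignores the shift limits.
An optimal schedule: Block 1→Yoon+Santos, Block 2→Cruz, Block 3→Yoon, Block 4→Lindqvist, Block 5→Lindqvist, Block 6→Yoon, Block 7→Cruz.
Total: 30 + 45 + 15 + 30 + 40 + 40 + 30 + 15 = €245.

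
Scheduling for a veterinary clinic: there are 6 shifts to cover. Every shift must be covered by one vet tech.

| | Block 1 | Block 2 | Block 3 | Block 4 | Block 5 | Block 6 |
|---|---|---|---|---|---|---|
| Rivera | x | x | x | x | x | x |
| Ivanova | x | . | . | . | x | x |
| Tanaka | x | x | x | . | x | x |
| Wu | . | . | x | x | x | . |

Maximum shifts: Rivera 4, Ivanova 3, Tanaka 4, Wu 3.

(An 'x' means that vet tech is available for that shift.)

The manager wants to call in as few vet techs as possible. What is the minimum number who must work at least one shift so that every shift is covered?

2

6 slots to fill and no one can take more than 4, so at least ⌈6/4⌉ = 2 vet techs are needed.
Rivera and Ivanova alone can cover everything: Block 1→Rivera, Block 2→Rivera, Block 3→Rivera, Block 4→Rivera, Block 5→Ivanova, Block 6→Ivanova.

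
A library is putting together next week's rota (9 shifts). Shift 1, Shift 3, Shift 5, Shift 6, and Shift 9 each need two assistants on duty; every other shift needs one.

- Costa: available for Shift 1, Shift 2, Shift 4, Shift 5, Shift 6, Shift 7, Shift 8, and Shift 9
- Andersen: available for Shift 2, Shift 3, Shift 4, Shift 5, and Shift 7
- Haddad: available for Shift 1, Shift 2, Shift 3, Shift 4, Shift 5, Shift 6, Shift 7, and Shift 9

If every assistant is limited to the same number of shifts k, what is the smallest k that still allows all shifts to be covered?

With 3 assistants and 14 worker-slots to fill, someone must work at least ⌈14/3⌉ = 5 shifts, so k ≥ 5.
k = 5 works: Shift 1→Costa+Haddad, Shift 2→Costa, Shift 3→Andersen+Haddad, Shift 4→Andersen, Shift 5→Andersen+Haddad, Shift 6→Costa+Haddad, Shift 7→Andersen, Shift 8→Costa, Shift 9→Costa+Haddad.
Loads: Costa 5, Andersen 4, Haddad 5 — all ≤ 5.

5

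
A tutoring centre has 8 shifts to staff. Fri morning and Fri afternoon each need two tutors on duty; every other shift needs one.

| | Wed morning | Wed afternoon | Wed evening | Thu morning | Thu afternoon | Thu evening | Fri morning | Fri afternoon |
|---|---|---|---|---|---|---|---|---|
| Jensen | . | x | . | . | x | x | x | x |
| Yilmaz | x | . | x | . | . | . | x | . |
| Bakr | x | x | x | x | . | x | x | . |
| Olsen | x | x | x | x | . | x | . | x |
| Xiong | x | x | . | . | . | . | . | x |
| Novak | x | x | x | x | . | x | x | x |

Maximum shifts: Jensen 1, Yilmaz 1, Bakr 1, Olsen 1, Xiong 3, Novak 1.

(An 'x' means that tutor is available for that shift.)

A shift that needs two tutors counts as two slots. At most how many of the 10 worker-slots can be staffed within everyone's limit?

Total capacity across all tutors is 1+1+1+1+3+1 = 8, and 10 slots are needed, so at most 8 can be filled.
An assignment achieving 8: Wed morning→Xiong, Wed afternoon→Xiong, Wed evening→Yilmaz, Thu morning→Bakr, Thu afternoon→Jensen, Thu evening→Olsen, Fri morning→Novak, Fri afternoon→Xiong.
Loads: Jensen 1/1, Yilmaz 1/1, Bakr 1/1, Olsen 1/1, Xiong 3/3, Novak 1/1.

8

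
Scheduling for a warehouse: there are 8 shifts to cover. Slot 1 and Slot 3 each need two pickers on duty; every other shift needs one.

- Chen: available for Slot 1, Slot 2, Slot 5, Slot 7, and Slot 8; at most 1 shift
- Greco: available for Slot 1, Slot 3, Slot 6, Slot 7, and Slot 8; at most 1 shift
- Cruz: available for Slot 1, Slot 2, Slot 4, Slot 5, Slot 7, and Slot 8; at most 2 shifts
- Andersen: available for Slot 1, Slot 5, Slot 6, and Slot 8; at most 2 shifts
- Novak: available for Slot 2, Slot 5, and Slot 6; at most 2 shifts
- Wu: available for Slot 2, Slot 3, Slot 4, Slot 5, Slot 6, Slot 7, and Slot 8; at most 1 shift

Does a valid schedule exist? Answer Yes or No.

No

Total capacity is 1+1+2+2+2+1 = 9 but 10 worker-slots are needed — infeasible.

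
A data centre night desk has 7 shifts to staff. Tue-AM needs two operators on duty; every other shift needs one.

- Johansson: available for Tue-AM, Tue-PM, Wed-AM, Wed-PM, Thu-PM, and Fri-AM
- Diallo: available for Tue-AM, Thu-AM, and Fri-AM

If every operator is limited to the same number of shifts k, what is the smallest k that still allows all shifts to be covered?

5

With 2 operators and 8 worker-slots to fill, someone must work at least ⌈8/2⌉ = 4 shifts, so k ≥ 4.
k = 4 fails: Shifts {Tue-AM, Tue-PM, Wed-AM, Wed-PM, Thu-PM} need 6 worker-slots in total, but the operators available for any of those shifts (Johansson and Diallo) can supply at most 5 among them. So no valid schedule exists.
k = 5 works: Tue-AM→Johansson+Diallo, Tue-PM→Johansson, Wed-AM→Johansson, Wed-PM→Johansson, Thu-AM→Diallo, Thu-PM→Johansson, Fri-AM→Diallo.
Loads: Johansson 5, Diallo 3 — all ≤ 5.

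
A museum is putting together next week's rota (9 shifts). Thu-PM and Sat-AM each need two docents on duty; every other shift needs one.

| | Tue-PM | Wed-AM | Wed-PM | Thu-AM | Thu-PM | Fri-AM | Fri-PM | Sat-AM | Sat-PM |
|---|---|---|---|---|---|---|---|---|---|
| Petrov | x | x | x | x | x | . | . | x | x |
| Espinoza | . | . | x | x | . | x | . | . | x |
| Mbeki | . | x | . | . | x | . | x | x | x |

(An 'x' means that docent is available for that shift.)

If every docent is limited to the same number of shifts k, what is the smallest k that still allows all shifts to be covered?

4

With 3 docents and 11 worker-slots to fill, someone must work at least ⌈11/3⌉ = 4 shifts, so k ≥ 4.
k = 4 works: Tue-PM→Petrov, Wed-AM→Petrov, Wed-PM→Espinoza, Thu-AM→Espinoza, Thu-PM→Petrov+Mbeki, Fri-AM→Espinoza, Fri-PM→Mbeki, Sat-AM→Petrov+Mbeki, Sat-PM→Espinoza.
Loads: Petrov 4, Espinoza 4, Mbeki 3 — all ≤ 4.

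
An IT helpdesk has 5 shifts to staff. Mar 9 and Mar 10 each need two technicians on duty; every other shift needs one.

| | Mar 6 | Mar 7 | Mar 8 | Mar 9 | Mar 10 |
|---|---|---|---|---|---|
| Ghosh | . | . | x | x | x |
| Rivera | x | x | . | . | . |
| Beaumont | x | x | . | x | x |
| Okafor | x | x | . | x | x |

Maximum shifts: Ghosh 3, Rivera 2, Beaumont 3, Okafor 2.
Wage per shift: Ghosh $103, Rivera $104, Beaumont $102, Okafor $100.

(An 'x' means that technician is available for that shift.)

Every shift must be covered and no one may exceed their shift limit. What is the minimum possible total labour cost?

$712

Mar 8 can only be covered by Ghosh, so that assignment is forced.
Picking the cheapest available technician for each shift independently would cost $707, but that ignores the shift limits.
An optimal schedule: Mar 6→Okafor, Mar 7→Beaumont, Mar 8→Ghosh, Mar 9→Okafor+Beaumont, Mar 10→Beaumont+Ghosh.
Total: 100 + 102 + 103 + 100 + 102 + 102 + 103 = $712.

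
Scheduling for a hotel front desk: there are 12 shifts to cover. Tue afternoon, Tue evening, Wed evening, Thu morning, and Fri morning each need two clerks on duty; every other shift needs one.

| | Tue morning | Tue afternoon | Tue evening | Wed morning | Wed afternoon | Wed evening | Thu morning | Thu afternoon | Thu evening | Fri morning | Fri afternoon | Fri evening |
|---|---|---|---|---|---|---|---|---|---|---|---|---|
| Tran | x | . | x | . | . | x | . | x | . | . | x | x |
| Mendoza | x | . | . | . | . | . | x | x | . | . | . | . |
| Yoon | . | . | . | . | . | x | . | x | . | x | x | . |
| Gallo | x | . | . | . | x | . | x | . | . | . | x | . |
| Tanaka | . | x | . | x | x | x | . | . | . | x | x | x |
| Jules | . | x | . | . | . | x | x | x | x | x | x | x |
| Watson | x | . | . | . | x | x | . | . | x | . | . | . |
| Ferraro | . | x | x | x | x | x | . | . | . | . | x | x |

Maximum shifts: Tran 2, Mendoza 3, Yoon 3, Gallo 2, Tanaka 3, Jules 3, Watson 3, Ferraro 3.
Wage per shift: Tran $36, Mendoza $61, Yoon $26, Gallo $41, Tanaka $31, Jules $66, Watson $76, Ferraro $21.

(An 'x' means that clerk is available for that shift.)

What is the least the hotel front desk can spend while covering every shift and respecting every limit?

$637

Tue evening can only be covered by Tran and Ferraro, so that assignment is forced.
Picking the cheapest available clerk for each shift independently would cost $527, but that ignores the shift limits.
An optimal schedule: Tue morning→Mendoza, Tue afternoon→Ferraro+Tanaka, Tue evening→Ferraro+Tran, Wed morning→Ferraro, Wed afternoon→Gallo, Wed evening→Yoon+Tran, Thu morning→Gallo+Mendoza, Thu afternoon→Mendoza, Thu evening→Jules, Fri morning→Yoon+Tanaka, Fri afternoon→Yoon, Fri evening→Tanaka.
Total: 61 + 21 + 31 + 21 + 36 + 21 + 41 + 26 + 36 + 41 + 61 + 61 + 66 + 26 + 31 + 26 + 31 = $637.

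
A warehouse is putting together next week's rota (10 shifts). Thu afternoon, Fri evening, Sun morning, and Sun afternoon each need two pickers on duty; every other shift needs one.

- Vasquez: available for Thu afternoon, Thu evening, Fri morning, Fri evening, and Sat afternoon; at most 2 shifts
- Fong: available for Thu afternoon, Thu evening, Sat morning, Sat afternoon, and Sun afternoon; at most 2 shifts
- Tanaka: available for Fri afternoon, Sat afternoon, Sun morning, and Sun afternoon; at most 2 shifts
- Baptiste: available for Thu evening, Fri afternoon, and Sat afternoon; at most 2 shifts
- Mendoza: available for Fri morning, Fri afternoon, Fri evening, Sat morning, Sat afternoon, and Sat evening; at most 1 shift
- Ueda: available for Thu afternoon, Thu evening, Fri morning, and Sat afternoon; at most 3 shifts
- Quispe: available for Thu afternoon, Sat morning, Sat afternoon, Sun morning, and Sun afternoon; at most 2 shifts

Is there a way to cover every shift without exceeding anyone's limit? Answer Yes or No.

No

Total capacity is 14 and 14 slots are needed, so capacity alone doesn't rule it out.
Shifts {Fri evening, Sat evening} need 3 worker-slots in total, but the pickers available for any of those shifts (Vasquez and Mendoza) can supply at most 2 among them. So no valid schedule exists.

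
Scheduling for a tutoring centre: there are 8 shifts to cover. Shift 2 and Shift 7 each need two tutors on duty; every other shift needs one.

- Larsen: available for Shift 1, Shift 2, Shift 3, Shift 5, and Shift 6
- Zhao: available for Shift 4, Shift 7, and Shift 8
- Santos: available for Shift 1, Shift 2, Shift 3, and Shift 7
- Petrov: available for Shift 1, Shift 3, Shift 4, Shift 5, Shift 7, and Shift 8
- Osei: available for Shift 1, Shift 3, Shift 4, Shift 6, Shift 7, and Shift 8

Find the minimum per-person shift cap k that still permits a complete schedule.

2

With 5 tutors and 10 worker-slots to fill, someone must work at least ⌈10/5⌉ = 2 shifts, so k ≥ 2.
k = 2 works: Shift 1→Santos, Shift 2→Larsen+Santos, Shift 3→Petrov, Shift 4→Zhao, Shift 5→Larsen, Shift 6→Osei, Shift 7→Petrov+Osei, Shift 8→Zhao.
Loads: Larsen 2, Zhao 2, Santos 2, Petrov 2, Osei 2 — all ≤ 2.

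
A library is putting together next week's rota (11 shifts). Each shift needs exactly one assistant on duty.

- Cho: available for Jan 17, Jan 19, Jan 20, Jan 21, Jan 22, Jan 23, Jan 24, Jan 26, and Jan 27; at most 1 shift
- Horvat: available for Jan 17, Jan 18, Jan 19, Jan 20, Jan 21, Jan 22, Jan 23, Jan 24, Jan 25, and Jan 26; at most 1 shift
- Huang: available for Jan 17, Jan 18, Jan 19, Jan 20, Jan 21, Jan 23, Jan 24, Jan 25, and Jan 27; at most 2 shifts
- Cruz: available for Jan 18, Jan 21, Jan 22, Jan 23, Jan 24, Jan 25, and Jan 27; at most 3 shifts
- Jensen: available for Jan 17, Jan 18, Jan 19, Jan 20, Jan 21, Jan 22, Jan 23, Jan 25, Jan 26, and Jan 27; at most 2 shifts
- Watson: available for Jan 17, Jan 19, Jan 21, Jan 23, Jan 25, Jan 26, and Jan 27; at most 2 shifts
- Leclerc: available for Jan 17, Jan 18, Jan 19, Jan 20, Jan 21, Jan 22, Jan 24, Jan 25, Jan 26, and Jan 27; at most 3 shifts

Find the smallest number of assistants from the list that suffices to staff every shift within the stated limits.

11 slots to fill and no one can take more than 3, so at least ⌈11/3⌉ = 4 assistants are needed.
Any 4 assistants together have capacity at most 3+3+2+2 = 10 < 11 slots, so 4 can never suffice.
Cho, Huang, Cruz, Jensen, and Leclerc alone can cover everything: Jan 17→Huang, Jan 18→Huang, Jan 19→Jensen, Jan 20→Jensen, Jan 21→Leclerc, Jan 22→Cruz, Jan 23→Cruz, Jan 24→Cruz, Jan 25→Leclerc, Jan 26→Cho, Jan 27→Leclerc.

5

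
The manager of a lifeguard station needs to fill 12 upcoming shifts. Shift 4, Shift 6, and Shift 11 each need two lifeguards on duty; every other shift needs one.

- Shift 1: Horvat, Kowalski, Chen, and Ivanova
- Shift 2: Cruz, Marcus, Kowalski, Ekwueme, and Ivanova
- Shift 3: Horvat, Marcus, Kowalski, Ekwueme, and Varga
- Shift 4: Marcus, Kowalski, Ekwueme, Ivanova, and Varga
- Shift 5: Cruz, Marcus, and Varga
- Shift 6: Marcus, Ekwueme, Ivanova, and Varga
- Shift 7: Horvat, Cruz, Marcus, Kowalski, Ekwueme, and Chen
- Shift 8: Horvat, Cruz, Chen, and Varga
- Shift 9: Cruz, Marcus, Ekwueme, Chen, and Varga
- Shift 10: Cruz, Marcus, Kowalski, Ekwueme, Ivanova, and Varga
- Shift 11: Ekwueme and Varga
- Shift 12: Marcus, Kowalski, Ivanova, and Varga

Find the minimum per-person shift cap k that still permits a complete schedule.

With 8 lifeguards and 15 worker-slots to fill, someone must work at least ⌈15/8⌉ = 2 shifts, so k ≥ 2.
k = 2 works: Shift 1→Horvat, Shift 2→Cruz, Shift 3→Marcus, Shift 4→Kowalski+Ivanova, Shift 5→Cruz, Shift 6→Ivanova+Varga, Shift 7→Chen, Shift 8→Horvat, Shift 9→Ekwueme, Shift 10→Kowalski, Shift 11→Ekwueme+Varga, Shift 12→Marcus.
Loads: Horvat 2, Cruz 2, Marcus 2, Kowalski 2, Ekwueme 2, Chen 1, Ivanova 2, Varga 2 — all ≤ 2.

2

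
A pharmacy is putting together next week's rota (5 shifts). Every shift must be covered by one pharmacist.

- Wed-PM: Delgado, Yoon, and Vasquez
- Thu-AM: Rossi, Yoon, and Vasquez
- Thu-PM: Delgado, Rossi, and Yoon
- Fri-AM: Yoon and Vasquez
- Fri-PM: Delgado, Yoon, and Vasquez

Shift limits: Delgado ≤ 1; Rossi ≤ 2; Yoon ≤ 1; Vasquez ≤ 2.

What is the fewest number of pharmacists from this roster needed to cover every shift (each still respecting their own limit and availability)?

5 slots to fill and no one can take more than 2, so at least ⌈5/2⌉ = 3 pharmacists are needed.
Delgado, Rossi, and Vasquez alone can cover everything: Wed-PM→Delgado, Thu-AM→Rossi, Thu-PM→Rossi, Fri-AM→Vasquez, Fri-PM→Vasquez.

3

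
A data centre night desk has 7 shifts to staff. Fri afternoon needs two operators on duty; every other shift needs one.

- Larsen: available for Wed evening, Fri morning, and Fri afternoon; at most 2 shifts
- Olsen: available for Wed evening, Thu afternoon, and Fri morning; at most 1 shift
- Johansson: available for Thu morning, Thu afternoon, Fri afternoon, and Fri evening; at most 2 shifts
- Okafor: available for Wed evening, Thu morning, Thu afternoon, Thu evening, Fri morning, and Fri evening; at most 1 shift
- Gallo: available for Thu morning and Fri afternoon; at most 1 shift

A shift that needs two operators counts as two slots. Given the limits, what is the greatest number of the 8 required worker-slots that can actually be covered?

Total capacity across all operators is 2+1+2+1+1 = 7, and 8 slots are needed, so at most 7 can be filled.
An assignment achieving 7: Wed evening→Larsen, Thu morning→Johansson, Thu afternoon→Olsen, Thu evening→Okafor, Fri morning→Larsen, Fri afternoon→Gallo, Fri evening→Johansson.
Loads: Larsen 2/2, Olsen 1/1, Johansson 2/2, Okafor 1/1, Gallo 1/1.

7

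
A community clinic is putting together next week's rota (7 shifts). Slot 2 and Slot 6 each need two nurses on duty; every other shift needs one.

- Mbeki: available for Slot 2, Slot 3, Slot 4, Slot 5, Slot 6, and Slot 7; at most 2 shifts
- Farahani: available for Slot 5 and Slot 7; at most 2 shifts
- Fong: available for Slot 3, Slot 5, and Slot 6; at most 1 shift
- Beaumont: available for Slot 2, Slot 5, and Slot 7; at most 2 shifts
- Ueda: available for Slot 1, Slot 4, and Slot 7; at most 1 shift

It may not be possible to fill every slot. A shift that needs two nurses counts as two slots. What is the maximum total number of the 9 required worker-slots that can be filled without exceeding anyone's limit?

Total capacity across all nurses is 2+2+1+2+1 = 8, and 9 slots are needed, so at most 8 can be filled.
Shifts {Slot 2, Slot 3, Slot 6} need 5 slots but only Mbeki, Fong, and Beaumont are available for them, supplying at most 4 — so at least 1 slot must go unfilled.
An assignment achieving 7: Slot 1→Ueda, Slot 2→Mbeki+Beaumont, Slot 3→Mbeki, Slot 5→Farahani, Slot 6→Fong, Slot 7→Farahani.
Loads: Mbeki 2/2, Farahani 2/2, Fong 1/1, Beaumont 1/2, Ueda 1/1.

7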